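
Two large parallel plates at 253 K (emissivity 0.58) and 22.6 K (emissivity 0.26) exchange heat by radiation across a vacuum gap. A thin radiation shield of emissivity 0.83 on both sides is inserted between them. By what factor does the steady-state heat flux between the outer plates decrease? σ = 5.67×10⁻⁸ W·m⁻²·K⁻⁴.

Without shield: q₀ = σΔ(T⁴)/(1/ε₁+1/ε₂−1) with denominator 4.570.
With shield the two gaps are in series; the resistances add: (1/ε₁+1/ε_s−1)+(1/ε_s+1/ε₂−1) = 1.929+4.051 = 5.980.
Heat-flux ratio q₀/q = 5.980/4.570.

factor ≈ 1.31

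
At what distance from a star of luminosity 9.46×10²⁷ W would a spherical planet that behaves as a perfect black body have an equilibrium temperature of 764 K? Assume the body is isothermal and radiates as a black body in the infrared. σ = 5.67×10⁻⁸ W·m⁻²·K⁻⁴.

For an isothermal black-emitting sphere, (1−a)S·πr² = σ·4πr²·T⁴ ⇒ S = 4σT⁴/(1−a).
S = 4·5.67×10⁻⁸·(764)⁴/1.00 = 77270 W/m².
Flux falls as S = L/(4πd²), so d = √(L/(4πS)) = √(9.46×10²⁷/(4π·77270)).

d ≈ 9.87×10¹⁰ m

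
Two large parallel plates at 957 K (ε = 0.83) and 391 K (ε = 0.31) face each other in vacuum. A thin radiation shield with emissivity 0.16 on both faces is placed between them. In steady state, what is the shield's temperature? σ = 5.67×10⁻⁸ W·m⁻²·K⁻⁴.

T_s ≈ 835 K

In steady state the net flux on the hot side equals that on the cold side.
σ(T₁⁴−T_s⁴)/D₁ = σ(T_s⁴−T₂⁴)/D₂, with D₁ = 1/ε₁+1/ε_s−1 = 6.455, D₂ = 1/ε_s+1/ε₂−1 = 8.476.
Solve for T_s⁴: T_s⁴ = (D₂·T₁⁴ + D₁·T₂⁴)/(D₁+D₂) = 4.863×10¹¹ K⁴.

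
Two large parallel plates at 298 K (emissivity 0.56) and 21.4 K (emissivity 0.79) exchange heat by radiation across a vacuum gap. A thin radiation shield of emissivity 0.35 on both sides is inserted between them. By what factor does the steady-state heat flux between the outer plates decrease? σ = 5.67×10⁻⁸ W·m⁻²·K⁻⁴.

Without shield: q₀ = σΔ(T⁴)/(1/ε₁+1/ε₂−1) with denominator 2.052.
With shield the two gaps are in series; the resistances add: (1/ε₁+1/ε_s−1)+(1/ε_s+1/ε₂−1) = 3.643+3.123 = 6.766.
Heat-flux ratio q₀/q = 6.766/2.052.

factor ≈ 3.30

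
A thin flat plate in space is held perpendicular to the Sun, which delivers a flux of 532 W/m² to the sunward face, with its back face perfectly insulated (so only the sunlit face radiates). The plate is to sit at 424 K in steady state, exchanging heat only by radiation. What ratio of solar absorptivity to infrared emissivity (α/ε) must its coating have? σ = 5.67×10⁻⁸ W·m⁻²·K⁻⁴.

Balance: αS·A = εσ·1A·T⁴ ⇒ α/ε = σT⁴/S.
α/ε = 5.67×10⁻⁸·(424)⁴/532 = 5.67×10⁻⁸·3.232×10¹⁰/532.

α/ε ≈ 3.44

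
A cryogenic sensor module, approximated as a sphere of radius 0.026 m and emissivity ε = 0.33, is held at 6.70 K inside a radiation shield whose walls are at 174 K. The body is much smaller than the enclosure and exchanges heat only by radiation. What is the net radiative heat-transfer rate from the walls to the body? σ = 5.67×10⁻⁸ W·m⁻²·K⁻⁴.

P_net ≈ 0.146 W

For a small grey body in a large enclosure: P_net = εσA(T_body⁴ − T_wall⁴).
A = 4πr² = 0.008495 m²; T_body⁴ − T_wall⁴ = 2015 − 9.166×10⁸ = -9.166×10⁸ K⁴.
|P_net| = 0.33·5.67×10⁻⁸·0.008495·9.166×10⁸.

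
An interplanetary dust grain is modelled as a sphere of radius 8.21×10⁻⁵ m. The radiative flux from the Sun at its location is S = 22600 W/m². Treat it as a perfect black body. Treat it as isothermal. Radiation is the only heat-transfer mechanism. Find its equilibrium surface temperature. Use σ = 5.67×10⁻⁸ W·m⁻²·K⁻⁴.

T ≈ 562 K

At equilibrium, absorbed power = emitted power.
Absorbing cross-section = πr² = 2.118×10⁻⁸ m²; emitting surface = 4πr² = 8.470×10⁻⁸ m² (ratio 4).
S·A_cross = εσ·A_surf·T⁴  ⇒  T⁴ = S/(4σ).
T⁴ = 1.00·22600/(4·5.67×10⁻⁸) = 9.965×10¹⁰ K⁴.
T = (9.965×10¹⁰)^(1/4).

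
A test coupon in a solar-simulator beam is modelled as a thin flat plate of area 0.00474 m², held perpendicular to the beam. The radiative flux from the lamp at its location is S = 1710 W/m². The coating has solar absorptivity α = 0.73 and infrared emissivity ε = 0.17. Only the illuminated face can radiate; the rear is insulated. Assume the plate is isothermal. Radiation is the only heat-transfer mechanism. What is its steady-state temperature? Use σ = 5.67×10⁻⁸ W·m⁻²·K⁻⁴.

T ≈ 600 K

At equilibrium, absorbed power = emitted power.
Absorbing cross-section = A = 0.004740 m²; emitting surface = A = 0.004740 m² (ratio 1).
αS·A_cross = εσ·A_surf·T⁴  ⇒  T⁴ = αS/(ε·1σ).
T⁴ = 0.730·1710/(0.17·1·5.67×10⁻⁸) = 1.295×10¹¹ K⁴.
T = (1.295×10¹¹)^(1/4).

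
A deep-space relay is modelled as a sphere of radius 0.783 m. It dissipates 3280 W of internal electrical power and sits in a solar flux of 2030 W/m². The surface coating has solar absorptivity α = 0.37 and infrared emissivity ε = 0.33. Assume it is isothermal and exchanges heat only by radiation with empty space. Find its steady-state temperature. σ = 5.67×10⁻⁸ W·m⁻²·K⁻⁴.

T ≈ 426 K

At steady state, absorbed solar power + internal power = radiated power.
Absorbed: α·S·A_cross = 0.37·2030·1.926 = 1447 W (cross-section πr²).
Total input = 1447 + 3280 = 4727 W.
Radiated: εσ·A_surf·T⁴ with A_surf = 4πr² = 7.704 m².
T⁴ = 4727/(0.33·5.67×10⁻⁸·7.704) = 3.279×10¹⁰ K⁴.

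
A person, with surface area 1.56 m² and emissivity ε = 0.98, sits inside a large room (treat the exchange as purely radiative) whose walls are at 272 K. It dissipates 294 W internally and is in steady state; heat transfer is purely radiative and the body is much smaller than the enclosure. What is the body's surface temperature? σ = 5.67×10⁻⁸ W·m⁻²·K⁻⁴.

For a small grey body in a large enclosure, net radiated power = εσA(T⁴ − T_w⁴).
Steady state: P = εσA(T⁴ − T_w⁴) with A = 1.56 m².
T⁴ = P/(εσA) + T_w⁴ = 294/(0.98·5.67×10⁻⁸·1.560) + (272)⁴
    = 3.392×10⁹ + 5.474×10⁹ = 8.865×10⁹ K⁴.

T ≈ 307 K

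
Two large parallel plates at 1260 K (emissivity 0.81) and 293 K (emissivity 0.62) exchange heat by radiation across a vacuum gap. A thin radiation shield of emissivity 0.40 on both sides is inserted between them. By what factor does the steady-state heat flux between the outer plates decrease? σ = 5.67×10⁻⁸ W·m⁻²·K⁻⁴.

Without shield: q₀ = σΔ(T⁴)/(1/ε₁+1/ε₂−1) with denominator 1.847.
With shield the two gaps are in series; the resistances add: (1/ε₁+1/ε_s−1)+(1/ε_s+1/ε₂−1) = 2.735+3.113 = 5.847.
Heat-flux ratio q₀/q = 5.847/1.847.

factor ≈ 3.17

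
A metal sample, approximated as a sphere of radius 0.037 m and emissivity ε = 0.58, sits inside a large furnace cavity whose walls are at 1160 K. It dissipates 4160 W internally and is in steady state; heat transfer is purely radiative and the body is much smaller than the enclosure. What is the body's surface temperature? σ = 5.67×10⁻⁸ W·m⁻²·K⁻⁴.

For a small grey body in a large enclosure, net radiated power = εσA(T⁴ − T_w⁴).
Steady state: P = εσA(T⁴ − T_w⁴) with A = 4πr² = 0.01720 m².
T⁴ = P/(εσA) + T_w⁴ = 4160/(0.58·5.67×10⁻⁸·0.01720) + (1160)⁴
    = 7.353×10¹² + 1.811×10¹² = 9.164×10¹² K⁴.

T ≈ 1740 K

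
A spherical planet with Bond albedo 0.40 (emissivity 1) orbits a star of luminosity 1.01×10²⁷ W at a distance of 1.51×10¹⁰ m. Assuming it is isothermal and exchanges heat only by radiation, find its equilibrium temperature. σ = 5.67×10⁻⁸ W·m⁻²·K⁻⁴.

First find the stellar flux at distance d: S = L/(4πd²) = 1.01×10²⁷/(4π·(1.51×10¹⁰)²) = 3.525×10⁵ W/m².
For an isothermal sphere, absorbed (1−a)S·πr² = emitted σ·4πr²·T⁴, so T⁴ = (1−a)S/(4σ).
T⁴ = 0.600·3.525×10⁵/(4·5.67×10⁻⁸) = 9.325×10¹¹ K⁴.

T ≈ 983 K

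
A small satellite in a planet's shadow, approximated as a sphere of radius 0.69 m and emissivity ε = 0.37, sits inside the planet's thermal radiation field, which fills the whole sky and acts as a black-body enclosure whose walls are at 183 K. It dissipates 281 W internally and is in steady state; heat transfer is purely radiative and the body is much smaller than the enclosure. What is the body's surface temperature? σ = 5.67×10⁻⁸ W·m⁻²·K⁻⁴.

For a small grey body in a large enclosure, net radiated power = εσA(T⁴ − T_w⁴).
Steady state: P = εσA(T⁴ − T_w⁴) with A = 4πr² = 5.983 m².
T⁴ = P/(εσA) + T_w⁴ = 281/(0.37·5.67×10⁻⁸·5.983) + (183)⁴
    = 2.239×10⁹ + 1.122×10⁹ = 3.360×10⁹ K⁴.

T ≈ 241 K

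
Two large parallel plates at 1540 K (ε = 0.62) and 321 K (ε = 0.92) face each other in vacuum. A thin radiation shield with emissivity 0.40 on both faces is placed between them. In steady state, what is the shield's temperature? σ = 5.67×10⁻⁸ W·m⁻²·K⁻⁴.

In steady state the net flux on the hot side equals that on the cold side.
σ(T₁⁴−T_s⁴)/D₁ = σ(T_s⁴−T₂⁴)/D₂, with D₁ = 1/ε₁+1/ε_s−1 = 3.113, D₂ = 1/ε_s+1/ε₂−1 = 2.587.
Solve for T_s⁴: T_s⁴ = (D₂·T₁⁴ + D₁·T₂⁴)/(D₁+D₂) = 2.559×10¹² K⁴.

T_s ≈ 1260 K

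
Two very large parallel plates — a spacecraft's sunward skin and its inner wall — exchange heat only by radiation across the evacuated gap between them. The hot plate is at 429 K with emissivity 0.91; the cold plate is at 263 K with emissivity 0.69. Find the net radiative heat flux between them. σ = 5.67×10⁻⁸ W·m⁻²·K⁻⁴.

q ≈ 1070 W/m²

For two infinite grey parallel plates, q = σ(T₁⁴ − T₂⁴)/(1/ε₁ + 1/ε₂ − 1).
T₁⁴ − T₂⁴ = 3.387×10¹⁰ − 4.784×10⁹ = 2.909×10¹⁰ K⁴.
1/ε₁ + 1/ε₂ − 1 = 1.099 + 1.449 − 1 = 1.548.
q = 5.67×10⁻⁸ × 2.909×10¹⁰ / 1.548.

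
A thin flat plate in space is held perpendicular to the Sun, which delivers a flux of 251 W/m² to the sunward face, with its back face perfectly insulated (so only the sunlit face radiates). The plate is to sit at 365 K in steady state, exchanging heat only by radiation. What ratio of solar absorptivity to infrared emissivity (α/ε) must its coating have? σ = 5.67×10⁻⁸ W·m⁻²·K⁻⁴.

α/ε ≈ 4.01

Balance: αS·A = εσ·1A·T⁴ ⇒ α/ε = σT⁴/S.
α/ε = 5.67×10⁻⁸·(365)⁴/251 = 5.67×10⁻⁸·1.775×10¹⁰/251.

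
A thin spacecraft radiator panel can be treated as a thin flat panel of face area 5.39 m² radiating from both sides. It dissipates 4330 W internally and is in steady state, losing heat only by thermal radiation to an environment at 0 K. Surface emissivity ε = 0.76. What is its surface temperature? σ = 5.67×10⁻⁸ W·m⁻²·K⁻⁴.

T ≈ 311 K

Steady state: internal power = radiated power, P = εσA T⁴.
Radiating area A = 2·5.39 = 10.78 m².
T⁴ = P/(εσA) = 4330/(0.76·5.67×10⁻⁸·10.78) = 9.321×10⁹ K⁴.
T = (9.321×10⁹)^(1/4).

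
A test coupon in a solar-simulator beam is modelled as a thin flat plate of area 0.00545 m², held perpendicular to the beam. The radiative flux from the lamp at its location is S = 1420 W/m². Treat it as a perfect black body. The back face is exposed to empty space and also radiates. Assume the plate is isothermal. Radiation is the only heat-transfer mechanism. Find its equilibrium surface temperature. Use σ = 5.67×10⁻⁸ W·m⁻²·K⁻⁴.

T ≈ 335 K

At equilibrium, absorbed power = emitted power.
Absorbing cross-section = A = 0.005450 m²; emitting surface = 2A = 0.01090 m² (ratio 2).
S·A_cross = εσ·A_surf·T⁴  ⇒  T⁴ = S/(2σ).
T⁴ = 1.00·1420/(2·5.67×10⁻⁸) = 1.252×10¹⁰ K⁴.
T = (1.252×10¹⁰)^(1/4).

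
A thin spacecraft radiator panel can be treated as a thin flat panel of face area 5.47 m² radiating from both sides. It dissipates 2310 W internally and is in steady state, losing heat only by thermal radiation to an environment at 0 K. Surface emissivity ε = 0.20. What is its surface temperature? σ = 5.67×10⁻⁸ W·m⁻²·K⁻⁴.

Steady state: internal power = radiated power, P = εσA T⁴.
Radiating area A = 2·5.47 = 10.94 m².
T⁴ = P/(εσA) = 2310/(0.20·5.67×10⁻⁸·10.94) = 1.862×10¹⁰ K⁴.
T = (1.862×10¹⁰)^(1/4).

T ≈ 369 K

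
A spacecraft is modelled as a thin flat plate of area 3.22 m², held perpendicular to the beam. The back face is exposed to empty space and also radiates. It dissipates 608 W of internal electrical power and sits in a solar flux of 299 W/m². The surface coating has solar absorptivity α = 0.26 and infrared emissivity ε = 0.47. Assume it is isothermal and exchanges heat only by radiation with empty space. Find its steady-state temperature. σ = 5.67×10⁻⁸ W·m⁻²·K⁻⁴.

At steady state, absorbed solar power + internal power = radiated power.
Absorbed: α·S·A_cross = 0.26·299·3.220 = 250.3 W (cross-section A).
Total input = 250.3 + 608 = 858.3 W.
Radiated: εσ·A_surf·T⁴ with A_surf = 2A = 6.440 m².
T⁴ = 858.3/(0.47·5.67×10⁻⁸·6.440) = 5.001×10⁹ K⁴.

T ≈ 266 K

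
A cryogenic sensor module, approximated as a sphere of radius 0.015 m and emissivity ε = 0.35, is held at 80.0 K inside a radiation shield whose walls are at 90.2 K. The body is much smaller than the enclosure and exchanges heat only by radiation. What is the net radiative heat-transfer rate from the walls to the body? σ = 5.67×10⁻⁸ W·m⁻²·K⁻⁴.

For a small grey body in a large enclosure: P_net = εσA(T_body⁴ − T_wall⁴).
A = 4πr² = 0.002827 m²; T_body⁴ − T_wall⁴ = 4.096×10⁷ − 6.620×10⁷ = -2.524×10⁷ K⁴.
|P_net| = 0.35·5.67×10⁻⁸·0.002827·2.524×10⁷.

P_net ≈ 0.00142 W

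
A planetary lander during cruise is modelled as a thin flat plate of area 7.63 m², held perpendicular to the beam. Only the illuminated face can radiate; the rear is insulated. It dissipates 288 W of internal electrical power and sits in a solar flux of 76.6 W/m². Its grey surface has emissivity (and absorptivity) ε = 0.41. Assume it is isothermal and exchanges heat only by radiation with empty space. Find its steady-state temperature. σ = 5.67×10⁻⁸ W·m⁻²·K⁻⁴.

T ≈ 234 K

At steady state, absorbed solar power + internal power = radiated power.
Absorbed: α·S·A_cross = 0.41·76.6·7.630 = 239.6 W (cross-section A).
Total input = 239.6 + 288 = 527.6 W.
Radiated: εσ·A_surf·T⁴ with A_surf = A = 7.630 m².
T⁴ = 527.6/(0.41·5.67×10⁻⁸·7.630) = 2.975×10⁹ K⁴.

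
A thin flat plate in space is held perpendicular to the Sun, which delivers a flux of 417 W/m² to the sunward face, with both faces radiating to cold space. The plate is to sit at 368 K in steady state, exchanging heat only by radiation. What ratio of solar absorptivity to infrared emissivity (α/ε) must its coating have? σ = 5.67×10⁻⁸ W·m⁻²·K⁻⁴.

α/ε ≈ 4.99

Balance: αS·A = εσ·2A·T⁴ ⇒ α/ε = 2σT⁴/S.
α/ε = 2·5.67×10⁻⁸·(368)⁴/417 = 2·5.67×10⁻⁸·1.834×10¹⁰/417.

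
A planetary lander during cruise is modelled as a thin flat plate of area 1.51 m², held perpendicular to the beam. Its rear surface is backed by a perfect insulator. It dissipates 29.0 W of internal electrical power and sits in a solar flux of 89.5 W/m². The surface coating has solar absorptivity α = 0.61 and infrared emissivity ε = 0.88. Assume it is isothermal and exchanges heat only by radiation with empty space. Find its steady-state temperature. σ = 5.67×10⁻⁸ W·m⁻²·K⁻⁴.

T ≈ 196 K

At steady state, absorbed solar power + internal power = radiated power.
Absorbed: α·S·A_cross = 0.61·89.5·1.510 = 82.44 W (cross-section A).
Total input = 82.44 + 29.0 = 111.4 W.
Radiated: εσ·A_surf·T⁴ with A_surf = A = 1.510 m².
T⁴ = 111.4/(0.88·5.67×10⁻⁸·1.510) = 1.479×10⁹ K⁴.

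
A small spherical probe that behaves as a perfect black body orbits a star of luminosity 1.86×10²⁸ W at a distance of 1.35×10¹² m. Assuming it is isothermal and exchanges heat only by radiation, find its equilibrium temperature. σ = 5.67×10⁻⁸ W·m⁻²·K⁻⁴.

First find the stellar flux at distance d: S = L/(4πd²) = 1.86×10²⁸/(4π·(1.35×10¹²)²) = 812.1 W/m².
For an isothermal sphere, absorbed (1−a)S·πr² = emitted σ·4πr²·T⁴, so T⁴ = (1−a)S/(4σ).
T⁴ = 1.00·812.1/(4·5.67×10⁻⁸) = 3.581×10⁹ K⁴.

T ≈ 245 K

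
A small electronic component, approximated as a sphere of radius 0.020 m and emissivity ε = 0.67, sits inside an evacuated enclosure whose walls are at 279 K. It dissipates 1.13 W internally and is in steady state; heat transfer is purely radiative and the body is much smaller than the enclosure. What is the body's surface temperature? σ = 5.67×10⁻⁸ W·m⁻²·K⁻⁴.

T ≈ 331 K

For a small grey body in a large enclosure, net radiated power = εσA(T⁴ − T_w⁴).
Steady state: P = εσA(T⁴ − T_w⁴) with A = 4πr² = 0.005027 m².
T⁴ = P/(εσA) + T_w⁴ = 1.13/(0.67·5.67×10⁻⁸·0.005027) + (279)⁴
    = 5.918×10⁹ + 6.059×10⁹ = 1.198×10¹⁰ K⁴.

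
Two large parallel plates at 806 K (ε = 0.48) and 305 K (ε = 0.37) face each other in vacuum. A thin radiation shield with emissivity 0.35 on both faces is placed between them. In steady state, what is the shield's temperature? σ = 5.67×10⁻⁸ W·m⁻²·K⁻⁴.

In steady state the net flux on the hot side equals that on the cold side.
σ(T₁⁴−T_s⁴)/D₁ = σ(T_s⁴−T₂⁴)/D₂, with D₁ = 1/ε₁+1/ε_s−1 = 3.940, D₂ = 1/ε_s+1/ε₂−1 = 4.560.
Solve for T_s⁴: T_s⁴ = (D₂·T₁⁴ + D₁·T₂⁴)/(D₁+D₂) = 2.304×10¹¹ K⁴.

T_s ≈ 693 K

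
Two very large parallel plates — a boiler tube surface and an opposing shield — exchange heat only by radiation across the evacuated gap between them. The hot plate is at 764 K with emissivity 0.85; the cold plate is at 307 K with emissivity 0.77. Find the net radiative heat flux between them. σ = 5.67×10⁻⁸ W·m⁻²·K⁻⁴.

For two infinite grey parallel plates, q = σ(T₁⁴ − T₂⁴)/(1/ε₁ + 1/ε₂ − 1).
T₁⁴ − T₂⁴ = 3.407×10¹¹ − 8.883×10⁹ = 3.318×10¹¹ K⁴.
1/ε₁ + 1/ε₂ − 1 = 1.176 + 1.299 − 1 = 1.475.
q = 5.67×10⁻⁸ × 3.318×10¹¹ / 1.475.

q ≈ 12800 W/m²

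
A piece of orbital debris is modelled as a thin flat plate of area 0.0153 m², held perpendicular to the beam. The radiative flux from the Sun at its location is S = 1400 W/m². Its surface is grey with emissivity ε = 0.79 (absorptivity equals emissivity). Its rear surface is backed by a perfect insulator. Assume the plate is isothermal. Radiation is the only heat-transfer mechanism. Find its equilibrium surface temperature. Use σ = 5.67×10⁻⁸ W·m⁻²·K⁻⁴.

T ≈ 396 K

At equilibrium, absorbed power = emitted power.
Absorbing cross-section = A = 0.01530 m²; emitting surface = A = 0.01530 m² (ratio 1).
εS·A_cross = εσ·A_surf·T⁴  ⇒  T⁴ = S/(1σ)   (ε cancels).
T⁴ = 1400/(1·5.67×10⁻⁸) = 2.469×10¹⁰ K⁴.
T = (2.469×10¹⁰)^(1/4).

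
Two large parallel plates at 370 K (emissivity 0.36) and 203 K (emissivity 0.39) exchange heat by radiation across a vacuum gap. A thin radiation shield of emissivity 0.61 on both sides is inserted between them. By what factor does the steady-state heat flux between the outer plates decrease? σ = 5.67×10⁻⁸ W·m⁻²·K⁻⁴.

Without shield: q₀ = σΔ(T⁴)/(1/ε₁+1/ε₂−1) with denominator 4.342.
With shield the two gaps are in series; the resistances add: (1/ε₁+1/ε_s−1)+(1/ε_s+1/ε₂−1) = 3.417+3.203 = 6.621.
Heat-flux ratio q₀/q = 6.621/4.342.

factor ≈ 1.52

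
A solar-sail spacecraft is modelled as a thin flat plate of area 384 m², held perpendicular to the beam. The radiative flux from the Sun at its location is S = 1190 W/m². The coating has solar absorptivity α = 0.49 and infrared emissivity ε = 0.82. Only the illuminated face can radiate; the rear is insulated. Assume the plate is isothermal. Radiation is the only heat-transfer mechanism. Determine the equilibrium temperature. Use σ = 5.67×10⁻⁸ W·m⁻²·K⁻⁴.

T ≈ 335 K

At equilibrium, absorbed power = emitted power.
Absorbing cross-section = A = 384.0 m²; emitting surface = A = 384.0 m² (ratio 1).
αS·A_cross = εσ·A_surf·T⁴  ⇒  T⁴ = αS/(ε·1σ).
T⁴ = 0.490·1190/(0.82·1·5.67×10⁻⁸) = 1.254×10¹⁰ K⁴.
T = (1.254×10¹⁰)^(1/4).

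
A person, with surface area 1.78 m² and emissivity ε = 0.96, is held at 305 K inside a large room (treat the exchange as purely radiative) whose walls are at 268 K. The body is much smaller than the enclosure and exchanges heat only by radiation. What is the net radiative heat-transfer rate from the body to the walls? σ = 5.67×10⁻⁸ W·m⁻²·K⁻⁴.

P_net ≈ 339 W

For a small grey body in a large enclosure: P_net = εσA(T_body⁴ − T_wall⁴).
A = 1.78 m²; T_body⁴ − T_wall⁴ = 8.654×10⁹ − 5.159×10⁹ = 3.495×10⁹ K⁴.
|P_net| = 0.96·5.67×10⁻⁸·1.780·3.495×10⁹.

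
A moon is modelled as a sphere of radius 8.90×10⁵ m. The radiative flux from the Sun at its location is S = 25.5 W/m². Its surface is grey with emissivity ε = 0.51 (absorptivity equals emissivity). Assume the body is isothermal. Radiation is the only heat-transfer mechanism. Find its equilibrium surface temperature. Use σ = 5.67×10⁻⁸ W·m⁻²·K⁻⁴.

At equilibrium, absorbed power = emitted power.
Absorbing cross-section = πr² = 2.488×10¹² m²; emitting surface = 4πr² = 9.954×10¹² m² (ratio 4).
εS·A_cross = εσ·A_surf·T⁴  ⇒  T⁴ = S/(4σ)   (ε cancels).
T⁴ = 25.5/(4·5.67×10⁻⁸) = 1.124×10⁸ K⁴.
T = (1.124×10⁸)^(1/4).

T ≈ 103 K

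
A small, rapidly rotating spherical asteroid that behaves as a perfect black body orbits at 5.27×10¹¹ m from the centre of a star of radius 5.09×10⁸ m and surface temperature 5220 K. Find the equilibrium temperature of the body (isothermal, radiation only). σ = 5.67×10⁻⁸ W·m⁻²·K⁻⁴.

T ≈ 115 K

The star's surface emits σT_*⁴; at distance d the flux is S = σT_*⁴(R_*/d)².
S = 5.67×10⁻⁸·(5220)⁴·(5.09×10⁸/5.27×10¹¹)² = 39.27 W/m².
For an isothermal sphere T⁴ = (1−a)S/(4σ) = 1.732×10⁸ K⁴.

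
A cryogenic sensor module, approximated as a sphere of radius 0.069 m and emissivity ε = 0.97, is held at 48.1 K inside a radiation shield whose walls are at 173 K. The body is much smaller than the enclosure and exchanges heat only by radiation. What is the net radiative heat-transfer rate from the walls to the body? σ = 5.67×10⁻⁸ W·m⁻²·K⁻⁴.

For a small grey body in a large enclosure: P_net = εσA(T_body⁴ − T_wall⁴).
A = 4πr² = 0.05983 m²; T_body⁴ − T_wall⁴ = 5.353×10⁶ − 8.957×10⁸ = -8.904×10⁸ K⁴.
|P_net| = 0.97·5.67×10⁻⁸·0.05983·8.904×10⁸.

P_net ≈ 2.93 W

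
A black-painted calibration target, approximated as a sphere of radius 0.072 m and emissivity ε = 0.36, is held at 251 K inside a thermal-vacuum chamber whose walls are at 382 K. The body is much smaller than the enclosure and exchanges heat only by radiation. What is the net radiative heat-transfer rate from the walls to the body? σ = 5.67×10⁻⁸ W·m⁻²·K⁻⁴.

For a small grey body in a large enclosure: P_net = εσA(T_body⁴ − T_wall⁴).
A = 4πr² = 0.06514 m²; T_body⁴ − T_wall⁴ = 3.969×10⁹ − 2.129×10¹⁰ = -1.732×10¹⁰ K⁴.
|P_net| = 0.36·5.67×10⁻⁸·0.06514·1.732×10¹⁰.

P_net ≈ 23.0 W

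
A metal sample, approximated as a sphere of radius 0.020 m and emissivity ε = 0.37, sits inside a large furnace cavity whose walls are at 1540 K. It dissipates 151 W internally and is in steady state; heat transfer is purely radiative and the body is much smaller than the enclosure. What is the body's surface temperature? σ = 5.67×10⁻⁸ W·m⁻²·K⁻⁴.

For a small grey body in a large enclosure, net radiated power = εσA(T⁴ − T_w⁴).
Steady state: P = εσA(T⁴ − T_w⁴) with A = 4πr² = 0.005027 m².
T⁴ = P/(εσA) + T_w⁴ = 151/(0.37·5.67×10⁻⁸·0.005027) + (1540)⁴
    = 1.432×10¹² + 5.624×10¹² = 7.056×10¹² K⁴.

T ≈ 1630 K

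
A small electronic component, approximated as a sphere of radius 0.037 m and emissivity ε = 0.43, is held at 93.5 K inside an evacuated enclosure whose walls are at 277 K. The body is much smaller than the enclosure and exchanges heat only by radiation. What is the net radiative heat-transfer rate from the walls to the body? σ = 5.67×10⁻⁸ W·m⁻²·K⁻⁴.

For a small grey body in a large enclosure: P_net = εσA(T_body⁴ − T_wall⁴).
A = 4πr² = 0.01720 m²; T_body⁴ − T_wall⁴ = 7.643×10⁷ − 5.887×10⁹ = -5.811×10⁹ K⁴.
|P_net| = 0.43·5.67×10⁻⁸·0.01720·5.811×10⁹.

P_net ≈ 2.44 W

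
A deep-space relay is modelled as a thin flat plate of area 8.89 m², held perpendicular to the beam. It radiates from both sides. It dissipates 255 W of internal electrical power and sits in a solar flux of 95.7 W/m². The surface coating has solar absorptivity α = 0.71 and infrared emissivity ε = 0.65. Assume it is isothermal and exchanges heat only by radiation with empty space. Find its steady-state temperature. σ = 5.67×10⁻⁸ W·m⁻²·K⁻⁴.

At steady state, absorbed solar power + internal power = radiated power.
Absorbed: α·S·A_cross = 0.71·95.7·8.890 = 604.0 W (cross-section A).
Total input = 604.0 + 255 = 859.0 W.
Radiated: εσ·A_surf·T⁴ with A_surf = 2A = 17.78 m².
T⁴ = 859.0/(0.65·5.67×10⁻⁸·17.78) = 1.311×10⁹ K⁴.

T ≈ 190 K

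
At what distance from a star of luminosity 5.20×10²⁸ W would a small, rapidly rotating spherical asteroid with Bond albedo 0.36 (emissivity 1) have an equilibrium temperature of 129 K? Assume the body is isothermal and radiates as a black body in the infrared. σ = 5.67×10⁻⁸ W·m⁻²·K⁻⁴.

d ≈ 6.49×10¹² m

For an isothermal black-emitting sphere, (1−a)S·πr² = σ·4πr²·T⁴ ⇒ S = 4σT⁴/(1−a).
S = 4·5.67×10⁻⁸·(129)⁴/0.640 = 98.13 W/m².
Flux falls as S = L/(4πd²), so d = √(L/(4πS)) = √(5.20×10²⁸/(4π·98.13)).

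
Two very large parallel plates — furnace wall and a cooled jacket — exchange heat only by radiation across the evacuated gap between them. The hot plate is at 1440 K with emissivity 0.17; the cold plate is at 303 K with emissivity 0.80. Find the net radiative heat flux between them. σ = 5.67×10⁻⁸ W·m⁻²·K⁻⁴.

q ≈ 39700 W/m²

For two infinite grey parallel plates, q = σ(T₁⁴ − T₂⁴)/(1/ε₁ + 1/ε₂ − 1).
T₁⁴ − T₂⁴ = 4.300×10¹² − 8.429×10⁹ = 4.291×10¹² K⁴.
1/ε₁ + 1/ε₂ − 1 = 5.882 + 1.250 − 1 = 6.132.
q = 5.67×10⁻⁸ × 4.291×10¹² / 6.132.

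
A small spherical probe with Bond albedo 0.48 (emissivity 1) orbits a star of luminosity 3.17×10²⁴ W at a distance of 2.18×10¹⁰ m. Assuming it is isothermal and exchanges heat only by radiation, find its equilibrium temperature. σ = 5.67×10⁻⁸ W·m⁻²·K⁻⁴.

First find the stellar flux at distance d: S = L/(4πd²) = 3.17×10²⁴/(4π·(2.18×10¹⁰)²) = 530.8 W/m².
For an isothermal sphere, absorbed (1−a)S·πr² = emitted σ·4πr²·T⁴, so T⁴ = (1−a)S/(4σ).
T⁴ = 0.520·530.8/(4·5.67×10⁻⁸) = 1.217×10⁹ K⁴.

T ≈ 187 K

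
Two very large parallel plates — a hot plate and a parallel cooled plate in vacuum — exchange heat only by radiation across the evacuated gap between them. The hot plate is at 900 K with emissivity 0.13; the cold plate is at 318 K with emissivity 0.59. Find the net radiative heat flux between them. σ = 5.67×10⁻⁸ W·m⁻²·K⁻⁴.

For two infinite grey parallel plates, q = σ(T₁⁴ − T₂⁴)/(1/ε₁ + 1/ε₂ − 1).
T₁⁴ − T₂⁴ = 6.561×10¹¹ − 1.023×10¹⁰ = 6.459×10¹¹ K⁴.
1/ε₁ + 1/ε₂ − 1 = 7.692 + 1.695 − 1 = 8.387.
q = 5.67×10⁻⁸ × 6.459×10¹¹ / 8.387.

q ≈ 4370 W/m²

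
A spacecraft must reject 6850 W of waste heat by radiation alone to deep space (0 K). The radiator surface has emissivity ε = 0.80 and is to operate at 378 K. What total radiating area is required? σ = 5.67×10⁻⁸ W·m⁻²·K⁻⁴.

P = εσA T⁴ ⇒ A = P/(εσT⁴).
T⁴ = 2.042×10¹⁰ K⁴.
A = 6850/(0.80 × 5.67×10⁻⁸ × 2.042×10¹⁰).

A ≈ 7.40 m²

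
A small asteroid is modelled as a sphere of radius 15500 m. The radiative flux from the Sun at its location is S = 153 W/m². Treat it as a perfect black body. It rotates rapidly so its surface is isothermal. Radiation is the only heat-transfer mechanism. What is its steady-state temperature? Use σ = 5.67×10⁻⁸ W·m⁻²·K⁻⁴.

T ≈ 161 K

At equilibrium, absorbed power = emitted power.
Absorbing cross-section = πr² = 7.548×10⁸ m²; emitting surface = 4πr² = 3.019×10⁹ m² (ratio 4).
S·A_cross = εσ·A_surf·T⁴  ⇒  T⁴ = S/(4σ).
T⁴ = 1.00·153/(4·5.67×10⁻⁸) = 6.746×10⁸ K⁴.
T = (6.746×10⁸)^(1/4).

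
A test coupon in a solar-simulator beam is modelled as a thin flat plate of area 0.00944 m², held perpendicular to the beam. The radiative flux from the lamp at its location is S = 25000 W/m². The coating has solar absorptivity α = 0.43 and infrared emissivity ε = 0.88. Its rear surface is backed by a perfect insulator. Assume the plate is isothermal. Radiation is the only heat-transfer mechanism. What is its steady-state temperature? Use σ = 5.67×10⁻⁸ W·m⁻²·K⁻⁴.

T ≈ 681 K

At equilibrium, absorbed power = emitted power.
Absorbing cross-section = A = 0.009440 m²; emitting surface = A = 0.009440 m² (ratio 1).
αS·A_cross = εσ·A_surf·T⁴  ⇒  T⁴ = αS/(ε·1σ).
T⁴ = 0.430·25000/(0.88·1·5.67×10⁻⁸) = 2.154×10¹¹ K⁴.
T = (2.154×10¹¹)^(1/4).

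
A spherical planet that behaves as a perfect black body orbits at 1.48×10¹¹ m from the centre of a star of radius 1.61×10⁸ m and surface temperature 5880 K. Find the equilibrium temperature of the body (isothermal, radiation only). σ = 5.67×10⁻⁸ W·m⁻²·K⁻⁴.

The star's surface emits σT_*⁴; at distance d the flux is S = σT_*⁴(R_*/d)².
S = 5.67×10⁻⁸·(5880)⁴·(1.61×10⁸/1.48×10¹¹)² = 80.21 W/m².
For an isothermal sphere T⁴ = (1−a)S/(4σ) = 3.537×10⁸ K⁴.

T ≈ 137 K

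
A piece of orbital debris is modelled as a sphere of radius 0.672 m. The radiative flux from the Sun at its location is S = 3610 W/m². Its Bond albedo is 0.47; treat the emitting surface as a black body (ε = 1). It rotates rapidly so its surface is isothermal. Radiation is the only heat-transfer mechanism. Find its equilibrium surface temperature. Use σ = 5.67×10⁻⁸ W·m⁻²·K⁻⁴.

At equilibrium, absorbed power = emitted power.
Absorbing cross-section = πr² = 1.419 m²; emitting surface = 4πr² = 5.675 m² (ratio 4).
(1−a)S·A_cross = εσ·A_surf·T⁴  ⇒  T⁴ = (1−a)S/(4σ).
T⁴ = 0.530·3610/(4·5.67×10⁻⁸) = 8.436×10⁹ K⁴.
T = (8.436×10⁹)^(1/4).

T ≈ 303 K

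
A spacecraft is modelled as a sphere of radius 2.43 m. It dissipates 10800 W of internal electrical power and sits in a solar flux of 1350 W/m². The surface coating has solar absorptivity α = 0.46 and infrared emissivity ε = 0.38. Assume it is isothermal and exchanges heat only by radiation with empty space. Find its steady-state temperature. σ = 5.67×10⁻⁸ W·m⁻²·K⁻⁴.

T ≈ 344 K

At steady state, absorbed solar power + internal power = radiated power.
Absorbed: α·S·A_cross = 0.46·1350·18.55 = 11520 W (cross-section πr²).
Total input = 11520 + 10800 = 22320 W.
Radiated: εσ·A_surf·T⁴ with A_surf = 4πr² = 74.20 m².
T⁴ = 22320/(0.38·5.67×10⁻⁸·74.20) = 1.396×10¹⁰ K⁴.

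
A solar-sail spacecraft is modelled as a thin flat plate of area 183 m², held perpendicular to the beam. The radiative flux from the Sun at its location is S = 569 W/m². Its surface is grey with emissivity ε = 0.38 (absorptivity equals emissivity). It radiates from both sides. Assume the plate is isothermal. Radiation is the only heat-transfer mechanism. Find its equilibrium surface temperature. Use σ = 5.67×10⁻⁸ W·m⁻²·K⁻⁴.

T ≈ 266 K

At equilibrium, absorbed power = emitted power.
Absorbing cross-section = A = 183.0 m²; emitting surface = 2A = 366.0 m² (ratio 2).
εS·A_cross = εσ·A_surf·T⁴  ⇒  T⁴ = S/(2σ)   (ε cancels).
T⁴ = 569/(2·5.67×10⁻⁸) = 5.018×10⁹ K⁴.
T = (5.018×10⁹)^(1/4).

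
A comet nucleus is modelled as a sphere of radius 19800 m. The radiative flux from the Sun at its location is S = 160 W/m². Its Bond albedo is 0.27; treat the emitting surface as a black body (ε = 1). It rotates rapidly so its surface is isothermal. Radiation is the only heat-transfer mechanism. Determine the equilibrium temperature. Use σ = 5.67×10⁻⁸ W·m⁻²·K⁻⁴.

At equilibrium, absorbed power = emitted power.
Absorbing cross-section = πr² = 1.232×10⁹ m²; emitting surface = 4πr² = 4.927×10⁹ m² (ratio 4).
(1−a)S·A_cross = εσ·A_surf·T⁴  ⇒  T⁴ = (1−a)S/(4σ).
T⁴ = 0.730·160/(4·5.67×10⁻⁸) = 5.150×10⁸ K⁴.
T = (5.150×10⁸)^(1/4).

T ≈ 151 K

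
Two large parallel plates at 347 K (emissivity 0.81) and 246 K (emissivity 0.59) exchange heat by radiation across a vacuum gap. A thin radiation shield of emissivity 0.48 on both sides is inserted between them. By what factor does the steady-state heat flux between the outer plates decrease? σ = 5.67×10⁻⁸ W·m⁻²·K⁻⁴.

Without shield: q₀ = σΔ(T⁴)/(1/ε₁+1/ε₂−1) with denominator 1.929.
With shield the two gaps are in series; the resistances add: (1/ε₁+1/ε_s−1)+(1/ε_s+1/ε₂−1) = 2.318+2.778 = 5.096.
Heat-flux ratio q₀/q = 5.096/1.929.

factor ≈ 2.64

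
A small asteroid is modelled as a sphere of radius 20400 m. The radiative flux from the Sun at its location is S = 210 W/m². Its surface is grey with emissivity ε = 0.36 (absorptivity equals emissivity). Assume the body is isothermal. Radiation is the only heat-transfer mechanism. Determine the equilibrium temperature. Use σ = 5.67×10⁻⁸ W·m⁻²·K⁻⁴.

At equilibrium, absorbed power = emitted power.
Absorbing cross-section = πr² = 1.307×10⁹ m²; emitting surface = 4πr² = 5.230×10⁹ m² (ratio 4).
εS·A_cross = εσ·A_surf·T⁴  ⇒  T⁴ = S/(4σ)   (ε cancels).
T⁴ = 210/(4·5.67×10⁻⁸) = 9.259×10⁸ K⁴.
T = (9.259×10⁸)^(1/4).

T ≈ 174 K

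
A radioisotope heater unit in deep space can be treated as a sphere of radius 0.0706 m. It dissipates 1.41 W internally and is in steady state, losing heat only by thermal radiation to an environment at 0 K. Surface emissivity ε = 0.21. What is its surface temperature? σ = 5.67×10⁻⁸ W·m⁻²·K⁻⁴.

T ≈ 209 K

Steady state: internal power = radiated power, P = εσA T⁴.
Radiating area A = 4πr² = 0.06264 m².
T⁴ = P/(εσA) = 1.41/(0.21·5.67×10⁻⁸·0.06264) = 1.891×10⁹ K⁴.
T = (1.891×10⁹)^(1/4).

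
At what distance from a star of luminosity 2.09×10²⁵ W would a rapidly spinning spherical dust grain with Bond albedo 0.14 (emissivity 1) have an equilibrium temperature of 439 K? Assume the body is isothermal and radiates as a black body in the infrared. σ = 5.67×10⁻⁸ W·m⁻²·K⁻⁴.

d ≈ 1.30×10¹⁰ m

For an isothermal black-emitting sphere, (1−a)S·πr² = σ·4πr²·T⁴ ⇒ S = 4σT⁴/(1−a).
S = 4·5.67×10⁻⁸·(439)⁴/0.860 = 9795 W/m².
Flux falls as S = L/(4πd²), so d = √(L/(4πS)) = √(2.09×10²⁵/(4π·9795)).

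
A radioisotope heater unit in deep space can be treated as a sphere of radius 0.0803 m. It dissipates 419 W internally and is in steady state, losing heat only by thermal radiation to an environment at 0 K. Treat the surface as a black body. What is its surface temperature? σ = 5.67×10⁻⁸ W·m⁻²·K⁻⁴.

T ≈ 550 K

Steady state: internal power = radiated power, P = εσA T⁴.
Radiating area A = 4πr² = 0.08103 m².
T⁴ = P/(εσA) = 419/(1.0·5.67×10⁻⁸·0.08103) = 9.120×10¹⁰ K⁴.
T = (9.120×10¹⁰)^(1/4).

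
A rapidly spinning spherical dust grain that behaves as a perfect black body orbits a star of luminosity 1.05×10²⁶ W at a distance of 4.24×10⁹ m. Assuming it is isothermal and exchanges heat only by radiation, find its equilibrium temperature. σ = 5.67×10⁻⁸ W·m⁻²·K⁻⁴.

T ≈ 1200 K

First find the stellar flux at distance d: S = L/(4πd²) = 1.05×10²⁶/(4π·(4.24×10⁹)²) = 4.648×10⁵ W/m².
For an isothermal sphere, absorbed (1−a)S·πr² = emitted σ·4πr²·T⁴, so T⁴ = (1−a)S/(4σ).
T⁴ = 1.00·4.648×10⁵/(4·5.67×10⁻⁸) = 2.049×10¹² K⁴.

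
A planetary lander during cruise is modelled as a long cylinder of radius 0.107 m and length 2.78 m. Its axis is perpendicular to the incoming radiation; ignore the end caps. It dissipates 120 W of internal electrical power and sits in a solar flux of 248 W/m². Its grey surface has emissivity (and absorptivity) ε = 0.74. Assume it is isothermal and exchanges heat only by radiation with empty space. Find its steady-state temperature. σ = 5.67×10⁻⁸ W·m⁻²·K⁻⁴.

At steady state, absorbed solar power + internal power = radiated power.
Absorbed: α·S·A_cross = 0.74·248·0.5949 = 109.2 W (cross-section 2rL).
Total input = 109.2 + 120 = 229.2 W.
Radiated: εσ·A_surf·T⁴ with A_surf = 2πrL = 1.869 m².
T⁴ = 229.2/(0.74·5.67×10⁻⁸·1.869) = 2.922×10⁹ K⁴.

T ≈ 233 K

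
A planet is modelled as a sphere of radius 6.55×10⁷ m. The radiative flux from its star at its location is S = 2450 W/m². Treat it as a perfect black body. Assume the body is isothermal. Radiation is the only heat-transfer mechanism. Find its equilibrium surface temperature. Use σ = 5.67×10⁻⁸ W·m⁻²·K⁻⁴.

At equilibrium, absorbed power = emitted power.
Absorbing cross-section = πr² = 1.348×10¹⁶ m²; emitting surface = 4πr² = 5.391×10¹⁶ m² (ratio 4).
S·A_cross = εσ·A_surf·T⁴  ⇒  T⁴ = S/(4σ).
T⁴ = 1.00·2450/(4·5.67×10⁻⁸) = 1.080×10¹⁰ K⁴.
T = (1.080×10¹⁰)^(1/4).

T ≈ 322 K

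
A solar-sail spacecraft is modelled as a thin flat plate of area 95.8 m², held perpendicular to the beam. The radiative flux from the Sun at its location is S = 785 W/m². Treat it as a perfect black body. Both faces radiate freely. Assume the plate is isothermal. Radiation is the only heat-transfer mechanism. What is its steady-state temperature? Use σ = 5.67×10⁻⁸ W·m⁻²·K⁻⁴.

T ≈ 288 K

At equilibrium, absorbed power = emitted power.
Absorbing cross-section = A = 95.80 m²; emitting surface = 2A = 191.6 m² (ratio 2).
S·A_cross = εσ·A_surf·T⁴  ⇒  T⁴ = S/(2σ).
T⁴ = 1.00·785/(2·5.67×10⁻⁸) = 6.922×10⁹ K⁴.
T = (6.922×10⁹)^(1/4).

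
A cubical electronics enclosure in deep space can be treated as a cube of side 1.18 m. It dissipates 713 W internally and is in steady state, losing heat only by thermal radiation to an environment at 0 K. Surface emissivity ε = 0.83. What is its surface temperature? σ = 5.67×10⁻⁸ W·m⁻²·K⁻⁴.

T ≈ 206 K

Steady state: internal power = radiated power, P = εσA T⁴.
Radiating area A = 6L² = 8.354 m².
T⁴ = P/(εσA) = 713/(0.83·5.67×10⁻⁸·8.354) = 1.813×10⁹ K⁴.
T = (1.813×10⁹)^(1/4).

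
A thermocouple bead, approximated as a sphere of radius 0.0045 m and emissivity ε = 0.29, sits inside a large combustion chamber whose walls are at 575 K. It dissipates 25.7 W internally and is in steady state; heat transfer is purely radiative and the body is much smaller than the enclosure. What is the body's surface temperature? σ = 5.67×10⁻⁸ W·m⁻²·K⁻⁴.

For a small grey body in a large enclosure, net radiated power = εσA(T⁴ − T_w⁴).
Steady state: P = εσA(T⁴ − T_w⁴) with A = 4πr² = 2.545×10⁻⁴ m².
T⁴ = P/(εσA) + T_w⁴ = 25.7/(0.29·5.67×10⁻⁸·2.545×10⁻⁴) + (575)⁴
    = 6.142×10¹² + 1.093×10¹¹ = 6.251×10¹² K⁴.

T ≈ 1580 K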